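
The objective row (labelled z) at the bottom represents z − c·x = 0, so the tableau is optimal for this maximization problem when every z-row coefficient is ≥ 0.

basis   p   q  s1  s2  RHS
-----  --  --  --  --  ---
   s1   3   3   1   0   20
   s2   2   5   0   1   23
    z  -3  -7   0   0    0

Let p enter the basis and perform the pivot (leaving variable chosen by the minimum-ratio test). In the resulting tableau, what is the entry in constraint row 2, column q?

3

Ratio test on column p — row 1: 20/3 = 20/3; row 2: 23/2 = 23/2. Minimum is 20/3 at row 1 (s1 leaves); pivot element 3.
Divide row 1 by 3; eliminate column p from the other rows.
Row 2 update in column q: 5 − 2·1 = 3.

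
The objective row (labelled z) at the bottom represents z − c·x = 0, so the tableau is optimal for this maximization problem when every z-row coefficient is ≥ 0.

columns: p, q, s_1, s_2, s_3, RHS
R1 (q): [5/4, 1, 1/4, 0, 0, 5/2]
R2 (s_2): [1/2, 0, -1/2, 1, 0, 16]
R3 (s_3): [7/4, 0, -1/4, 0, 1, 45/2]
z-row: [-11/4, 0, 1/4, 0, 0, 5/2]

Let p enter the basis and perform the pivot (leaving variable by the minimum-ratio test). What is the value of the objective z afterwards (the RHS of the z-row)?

8

Ratio test on column p — row 1: (5/2)/(5/4) = 2; row 2: 16/(1/2) = 32; row 3: (45/2)/(7/4) = 90/7. Minimum is 2 at row 1 (q leaves); pivot element 5/4.
Pivot on row 1; the z-row RHS becomes 5/2 − (-11/4)·2 = 8.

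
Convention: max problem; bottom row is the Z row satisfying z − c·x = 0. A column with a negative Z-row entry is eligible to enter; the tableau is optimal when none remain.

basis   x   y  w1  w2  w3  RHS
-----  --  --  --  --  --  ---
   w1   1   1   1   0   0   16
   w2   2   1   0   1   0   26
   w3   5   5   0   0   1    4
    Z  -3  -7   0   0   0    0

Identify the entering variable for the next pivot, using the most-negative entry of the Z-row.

Negative Z-row entries: x: -3, y: -7.
The most negative is -7 in column y, so y enters.

y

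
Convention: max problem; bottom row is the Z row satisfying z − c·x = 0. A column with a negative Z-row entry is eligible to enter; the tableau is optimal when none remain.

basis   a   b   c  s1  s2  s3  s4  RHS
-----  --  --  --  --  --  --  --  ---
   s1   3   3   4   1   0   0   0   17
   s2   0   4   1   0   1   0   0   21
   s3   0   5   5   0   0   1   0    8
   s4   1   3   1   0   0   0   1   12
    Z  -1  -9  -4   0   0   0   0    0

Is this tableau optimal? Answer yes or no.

The Z-row has a negative entry -9 in column b, so it is not optimal.

no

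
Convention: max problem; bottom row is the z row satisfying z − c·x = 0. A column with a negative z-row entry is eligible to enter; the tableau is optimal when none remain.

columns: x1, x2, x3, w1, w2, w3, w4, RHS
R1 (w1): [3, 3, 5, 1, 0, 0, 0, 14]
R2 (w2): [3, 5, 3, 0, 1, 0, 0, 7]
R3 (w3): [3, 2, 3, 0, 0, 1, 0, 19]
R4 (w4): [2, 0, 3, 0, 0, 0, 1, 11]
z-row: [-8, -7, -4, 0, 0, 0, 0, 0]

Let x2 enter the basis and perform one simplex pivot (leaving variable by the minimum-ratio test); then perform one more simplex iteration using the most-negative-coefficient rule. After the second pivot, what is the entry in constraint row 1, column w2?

Ratio test on column x2 — row 1: 14/3 = 14/3; row 2: 7/5 = 7/5; row 3: 19/2 = 19/2; row 4: entry 0 ≤ 0. Minimum is 7/5 at row 2 (w2 leaves); pivot element 5.
Divide row 2 by 5; eliminate column x2 from the other rows.
Second iteration: most negative z-row entry is -19/5 in column x1, so x1 enters.
Ratio test on column x1 — row 1: (49/5)/(6/5) = 49/6; row 2: (7/5)/(3/5) = 7/3; row 3: (81/5)/(9/5) = 9; row 4: 11/2 = 11/2. Minimum is 7/3 at row 2 (x2 leaves); pivot element 3/5.
Divide row 2 by 3/5; eliminate column x1 from the other rows.
After both pivots, the entry at constraint row 1, column w2 is -1.

-1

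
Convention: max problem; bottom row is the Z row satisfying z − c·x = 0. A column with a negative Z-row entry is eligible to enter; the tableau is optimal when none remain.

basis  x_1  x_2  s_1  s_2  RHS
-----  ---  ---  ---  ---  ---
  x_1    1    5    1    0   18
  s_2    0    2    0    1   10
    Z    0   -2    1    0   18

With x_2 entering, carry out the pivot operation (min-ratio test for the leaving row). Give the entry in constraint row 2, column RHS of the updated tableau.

Ratio test on column x_2 — row 1: 18/5 = 18/5; row 2: 10/2 = 5. Minimum is 18/5 at row 1 (x_1 leaves); pivot element 5.
Divide row 1 by 5; eliminate column x_2 from the other rows.
Row 2 update in column RHS: 10 − 2·(18/5) = 14/5.

14/5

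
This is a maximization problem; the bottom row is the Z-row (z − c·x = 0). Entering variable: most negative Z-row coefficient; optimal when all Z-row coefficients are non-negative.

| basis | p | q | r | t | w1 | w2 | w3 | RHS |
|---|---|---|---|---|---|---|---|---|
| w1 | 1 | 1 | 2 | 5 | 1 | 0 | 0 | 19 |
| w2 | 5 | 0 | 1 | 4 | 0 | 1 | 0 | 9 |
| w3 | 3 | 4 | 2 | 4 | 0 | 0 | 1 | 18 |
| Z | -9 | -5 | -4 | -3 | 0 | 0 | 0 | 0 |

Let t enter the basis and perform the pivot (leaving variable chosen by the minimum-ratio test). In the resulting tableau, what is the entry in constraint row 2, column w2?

Ratio test on column t — row 1: 19/5 = 19/5; row 2: 9/4 = 9/4; row 3: 18/4 = 9/2. Minimum is 9/4 at row 2 (w2 leaves); pivot element 4.
Divide row 2 by 4; eliminate column t from the other rows.
In the new row 2, the w2 entry is the old entry divided by the pivot: 1/4 = 1/4.

1/4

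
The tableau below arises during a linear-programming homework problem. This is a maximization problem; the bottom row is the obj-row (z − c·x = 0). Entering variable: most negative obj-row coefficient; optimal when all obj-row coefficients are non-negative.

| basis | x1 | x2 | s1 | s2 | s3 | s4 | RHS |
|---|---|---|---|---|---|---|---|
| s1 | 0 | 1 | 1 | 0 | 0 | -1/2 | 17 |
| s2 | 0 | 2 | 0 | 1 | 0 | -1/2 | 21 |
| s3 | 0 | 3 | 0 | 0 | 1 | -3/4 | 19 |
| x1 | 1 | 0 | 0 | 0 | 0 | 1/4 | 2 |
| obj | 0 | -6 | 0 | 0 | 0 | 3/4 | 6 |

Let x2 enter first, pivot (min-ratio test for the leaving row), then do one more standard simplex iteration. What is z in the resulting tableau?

Ratio test on column x2 — row 1: 17/1 = 17; row 2: 21/2 = 21/2; row 3: 19/3 = 19/3; row 4: entry 0 ≤ 0. Minimum is 19/3 at row 3 (s3 leaves); pivot element 3.
Pivot on row 3; the obj-row RHS becomes 6 − (-6)·(19/3) = 44.
Next entering variable (most negative obj-row entry -3/4): s4.
Ratio test on column s4 — row 1: entry -1/4 ≤ 0; row 2: entry 0 ≤ 0; row 3: entry -1/4 ≤ 0; row 4: 2/(1/4) = 8. Minimum is 8 at row 4 (x1 leaves); pivot element 1/4.
After the second pivot the obj-row RHS is 44 − (-3/4)·8 = 50.

50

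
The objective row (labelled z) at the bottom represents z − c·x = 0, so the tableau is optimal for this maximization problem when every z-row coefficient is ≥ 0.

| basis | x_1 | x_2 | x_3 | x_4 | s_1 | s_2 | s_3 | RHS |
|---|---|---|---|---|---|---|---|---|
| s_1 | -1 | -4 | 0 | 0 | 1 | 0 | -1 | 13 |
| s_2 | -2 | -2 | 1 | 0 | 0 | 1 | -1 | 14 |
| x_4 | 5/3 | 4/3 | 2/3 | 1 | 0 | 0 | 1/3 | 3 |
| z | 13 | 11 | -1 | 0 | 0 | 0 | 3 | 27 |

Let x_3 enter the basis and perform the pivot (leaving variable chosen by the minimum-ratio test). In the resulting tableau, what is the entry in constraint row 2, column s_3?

-3/2

Ratio test on column x_3 — row 1: entry 0 ≤ 0; row 2: 14/1 = 14; row 3: 3/(2/3) = 9/2. Minimum is 9/2 at row 3 (x_4 leaves); pivot element 2/3.
Divide row 3 by 2/3; eliminate column x_3 from the other rows.
Row 2 update in column s_3: -1 − 1·(1/2) = -3/2.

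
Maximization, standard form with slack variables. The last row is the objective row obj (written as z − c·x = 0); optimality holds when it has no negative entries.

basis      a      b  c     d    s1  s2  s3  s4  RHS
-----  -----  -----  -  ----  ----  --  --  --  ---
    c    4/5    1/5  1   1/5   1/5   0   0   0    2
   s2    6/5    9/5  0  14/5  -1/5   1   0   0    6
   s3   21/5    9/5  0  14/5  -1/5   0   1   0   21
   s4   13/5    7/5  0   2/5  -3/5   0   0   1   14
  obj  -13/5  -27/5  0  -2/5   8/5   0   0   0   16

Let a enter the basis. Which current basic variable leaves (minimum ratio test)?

Column a entries and ratios — c: 2/(4/5) = 5/2; s2: 6/(6/5) = 5; s3: 21/(21/5) = 5; s4: 14/(13/5) = 70/13.
Smallest ratio is 5/2 in the row of c, so c leaves.

c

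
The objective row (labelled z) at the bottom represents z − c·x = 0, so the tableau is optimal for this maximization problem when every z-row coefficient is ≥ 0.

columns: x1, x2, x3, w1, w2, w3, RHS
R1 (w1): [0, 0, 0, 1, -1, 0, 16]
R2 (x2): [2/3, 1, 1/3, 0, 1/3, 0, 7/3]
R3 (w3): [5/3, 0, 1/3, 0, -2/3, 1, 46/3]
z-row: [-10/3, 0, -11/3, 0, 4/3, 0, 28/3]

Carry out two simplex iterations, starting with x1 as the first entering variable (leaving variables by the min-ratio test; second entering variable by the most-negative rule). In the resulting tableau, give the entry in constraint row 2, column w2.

Ratio test on column x1 — row 1: entry 0 ≤ 0; row 2: (7/3)/(2/3) = 7/2; row 3: (46/3)/(5/3) = 46/5. Minimum is 7/2 at row 2 (x2 leaves); pivot element 2/3.
Divide row 2 by 2/3; eliminate column x1 from the other rows.
Second iteration: most negative z-row entry is -2 in column x3, so x3 enters.
Ratio test on column x3 — row 1: entry 0 ≤ 0; row 2: (7/2)/(1/2) = 7; row 3: entry -1/2 ≤ 0. Minimum is 7 at row 2 (x1 leaves); pivot element 1/2.
Divide row 2 by 1/2; eliminate column x3 from the other rows.
After both pivots, the entry at constraint row 2, column w2 is 1.

1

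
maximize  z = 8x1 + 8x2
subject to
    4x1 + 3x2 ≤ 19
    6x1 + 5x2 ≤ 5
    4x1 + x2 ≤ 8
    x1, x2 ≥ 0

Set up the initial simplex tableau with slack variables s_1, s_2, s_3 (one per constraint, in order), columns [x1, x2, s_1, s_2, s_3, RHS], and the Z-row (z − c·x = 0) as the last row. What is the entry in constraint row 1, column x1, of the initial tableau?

Constraint 1 has coefficient 4 on x1.

4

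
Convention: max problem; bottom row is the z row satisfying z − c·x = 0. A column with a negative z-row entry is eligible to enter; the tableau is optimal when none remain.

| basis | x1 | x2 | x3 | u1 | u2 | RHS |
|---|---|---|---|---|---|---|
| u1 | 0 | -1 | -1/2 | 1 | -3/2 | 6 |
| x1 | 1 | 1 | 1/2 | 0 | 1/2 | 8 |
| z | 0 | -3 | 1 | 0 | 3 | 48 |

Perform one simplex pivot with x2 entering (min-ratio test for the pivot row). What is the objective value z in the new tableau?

Ratio test on column x2 — row 1: entry -1 ≤ 0; row 2: 8/1 = 8. Minimum is 8 at row 2 (x1 leaves); pivot element 1.
Pivot on row 2; the z-row RHS becomes 48 − (-3)·8 = 72.

72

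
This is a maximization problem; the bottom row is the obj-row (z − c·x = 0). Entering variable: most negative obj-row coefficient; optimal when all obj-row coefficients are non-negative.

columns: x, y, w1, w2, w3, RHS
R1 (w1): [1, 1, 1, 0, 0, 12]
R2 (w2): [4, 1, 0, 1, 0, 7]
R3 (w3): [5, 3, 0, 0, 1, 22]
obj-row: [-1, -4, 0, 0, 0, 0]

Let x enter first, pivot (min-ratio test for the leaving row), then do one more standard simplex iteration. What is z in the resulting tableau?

Ratio test on column x — row 1: 12/1 = 12; row 2: 7/4 = 7/4; row 3: 22/5 = 22/5. Minimum is 7/4 at row 2 (w2 leaves); pivot element 4.
Pivot on row 2; the obj-row RHS becomes 0 − (-1)·(7/4) = 7/4.
Next entering variable (most negative obj-row entry -15/4): y.
Ratio test on column y — row 1: (41/4)/(3/4) = 41/3; row 2: (7/4)/(1/4) = 7; row 3: (53/4)/(7/4) = 53/7. Minimum is 7 at row 2 (x leaves); pivot element 1/4.
After the second pivot the obj-row RHS is 7/4 − (-15/4)·7 = 28.

28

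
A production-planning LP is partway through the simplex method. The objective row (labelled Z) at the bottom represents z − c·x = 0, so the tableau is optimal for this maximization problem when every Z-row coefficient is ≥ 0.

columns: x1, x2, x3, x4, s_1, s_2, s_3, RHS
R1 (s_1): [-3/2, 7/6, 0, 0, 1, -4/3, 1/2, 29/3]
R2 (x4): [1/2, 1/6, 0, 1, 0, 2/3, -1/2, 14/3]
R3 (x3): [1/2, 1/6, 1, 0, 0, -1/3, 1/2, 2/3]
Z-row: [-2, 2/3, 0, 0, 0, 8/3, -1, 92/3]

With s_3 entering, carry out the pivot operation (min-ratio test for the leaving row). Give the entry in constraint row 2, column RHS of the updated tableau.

Ratio test on column s_3 — row 1: (29/3)/(1/2) = 58/3; row 2: entry -1/2 ≤ 0; row 3: (2/3)/(1/2) = 4/3. Minimum is 4/3 at row 3 (x3 leaves); pivot element 1/2.
Divide row 3 by 1/2; eliminate column s_3 from the other rows.
Row 2 update in column RHS: 14/3 − (-1/2)·(4/3) = 16/3.

16/3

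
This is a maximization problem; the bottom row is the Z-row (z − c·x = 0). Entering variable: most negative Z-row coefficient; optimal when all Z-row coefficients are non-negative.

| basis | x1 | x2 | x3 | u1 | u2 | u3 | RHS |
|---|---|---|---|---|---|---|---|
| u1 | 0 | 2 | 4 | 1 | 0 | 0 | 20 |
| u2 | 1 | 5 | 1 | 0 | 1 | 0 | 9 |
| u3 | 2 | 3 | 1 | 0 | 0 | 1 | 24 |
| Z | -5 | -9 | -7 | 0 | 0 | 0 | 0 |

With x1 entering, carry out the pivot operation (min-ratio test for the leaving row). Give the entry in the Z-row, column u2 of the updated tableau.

5

Ratio test on column x1 — row 1: entry 0 ≤ 0; row 2: 9/1 = 9; row 3: 24/2 = 12. Minimum is 9 at row 2 (u2 leaves); pivot element 1.
Divide row 2 by 1; eliminate column x1 from the other rows.
Z-row update in column u2: 0 − (-5)·1 = 5.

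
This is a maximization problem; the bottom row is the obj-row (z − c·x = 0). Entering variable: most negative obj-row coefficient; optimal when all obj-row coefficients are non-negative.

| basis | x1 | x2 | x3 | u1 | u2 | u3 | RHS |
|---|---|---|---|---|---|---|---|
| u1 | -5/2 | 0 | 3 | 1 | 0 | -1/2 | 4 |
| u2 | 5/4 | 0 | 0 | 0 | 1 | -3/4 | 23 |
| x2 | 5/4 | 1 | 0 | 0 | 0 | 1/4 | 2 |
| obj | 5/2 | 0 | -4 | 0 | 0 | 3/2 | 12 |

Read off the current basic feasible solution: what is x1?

0

x1 is not in the basis, so in the current basic feasible solution x1 = 0.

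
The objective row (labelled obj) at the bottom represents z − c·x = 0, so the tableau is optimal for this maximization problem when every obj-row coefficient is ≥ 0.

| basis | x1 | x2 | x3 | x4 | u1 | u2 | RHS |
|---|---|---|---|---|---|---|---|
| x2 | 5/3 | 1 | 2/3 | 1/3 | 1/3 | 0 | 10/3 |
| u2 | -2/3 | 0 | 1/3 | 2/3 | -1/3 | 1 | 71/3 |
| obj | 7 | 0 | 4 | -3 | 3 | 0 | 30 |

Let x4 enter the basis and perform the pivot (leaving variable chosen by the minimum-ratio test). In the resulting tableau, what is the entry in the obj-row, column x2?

Ratio test on column x4 — row 1: (10/3)/(1/3) = 10; row 2: (71/3)/(2/3) = 71/2. Minimum is 10 at row 1 (x2 leaves); pivot element 1/3.
Divide row 1 by 1/3; eliminate column x4 from the other rows.
obj-row update in column x2: 0 − (-3)·3 = 9.

9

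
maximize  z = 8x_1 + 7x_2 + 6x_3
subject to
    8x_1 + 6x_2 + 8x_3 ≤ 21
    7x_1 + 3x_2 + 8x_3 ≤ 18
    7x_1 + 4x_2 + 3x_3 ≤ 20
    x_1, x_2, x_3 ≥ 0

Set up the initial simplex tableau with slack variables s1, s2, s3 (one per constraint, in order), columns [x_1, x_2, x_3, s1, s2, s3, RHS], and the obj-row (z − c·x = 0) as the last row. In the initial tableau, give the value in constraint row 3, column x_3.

Constraint 3 has coefficient 3 on x_3.

3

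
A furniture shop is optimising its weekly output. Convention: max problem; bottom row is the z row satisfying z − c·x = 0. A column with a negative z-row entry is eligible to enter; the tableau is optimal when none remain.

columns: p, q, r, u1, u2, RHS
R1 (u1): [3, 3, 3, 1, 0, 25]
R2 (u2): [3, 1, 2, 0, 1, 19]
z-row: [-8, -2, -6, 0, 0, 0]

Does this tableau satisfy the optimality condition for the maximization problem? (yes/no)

The z-row has a negative entry -8 in column p, so it is not optimal.

no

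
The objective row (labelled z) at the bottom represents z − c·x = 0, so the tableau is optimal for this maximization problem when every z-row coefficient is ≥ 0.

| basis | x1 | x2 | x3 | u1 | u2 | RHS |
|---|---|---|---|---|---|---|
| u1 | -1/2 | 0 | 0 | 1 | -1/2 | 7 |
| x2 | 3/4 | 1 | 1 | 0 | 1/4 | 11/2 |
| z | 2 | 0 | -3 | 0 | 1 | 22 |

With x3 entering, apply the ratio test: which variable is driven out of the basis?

Column x3 entries and ratios — u1: 0 ≤ 0, skip; x2: (11/2)/1 = 11/2.
Smallest ratio is 11/2 in the row of x2, so x2 leaves.

x2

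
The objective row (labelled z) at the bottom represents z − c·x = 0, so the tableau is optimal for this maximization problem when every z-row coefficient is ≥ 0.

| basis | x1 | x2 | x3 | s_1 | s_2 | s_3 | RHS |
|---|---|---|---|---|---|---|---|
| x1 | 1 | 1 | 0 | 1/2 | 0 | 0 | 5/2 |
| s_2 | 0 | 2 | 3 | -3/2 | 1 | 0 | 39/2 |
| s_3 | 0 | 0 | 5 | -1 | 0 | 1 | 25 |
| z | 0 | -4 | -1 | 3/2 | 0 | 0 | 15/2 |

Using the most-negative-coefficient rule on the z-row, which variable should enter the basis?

Negative z-row entries: x2: -4, x3: -1.
The most negative is -4 in column x2, so x2 enters.

x2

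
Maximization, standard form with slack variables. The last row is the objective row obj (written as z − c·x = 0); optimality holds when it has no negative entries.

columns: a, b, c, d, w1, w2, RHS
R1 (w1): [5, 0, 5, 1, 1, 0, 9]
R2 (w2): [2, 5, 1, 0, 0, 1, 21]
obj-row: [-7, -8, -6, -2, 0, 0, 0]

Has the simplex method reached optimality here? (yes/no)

The obj-row has a negative entry -8 in column b, so it is not optimal.

no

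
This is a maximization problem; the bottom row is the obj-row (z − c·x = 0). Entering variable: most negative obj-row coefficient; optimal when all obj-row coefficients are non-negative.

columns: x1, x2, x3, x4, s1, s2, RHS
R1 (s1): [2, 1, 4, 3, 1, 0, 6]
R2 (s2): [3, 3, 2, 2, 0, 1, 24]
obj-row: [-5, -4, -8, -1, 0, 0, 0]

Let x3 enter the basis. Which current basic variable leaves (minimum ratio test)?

s1

Column x3 entries and ratios — s1: 6/4 = 3/2; s2: 24/2 = 12.
Smallest ratio is 3/2 in the row of s1, so s1 leaves.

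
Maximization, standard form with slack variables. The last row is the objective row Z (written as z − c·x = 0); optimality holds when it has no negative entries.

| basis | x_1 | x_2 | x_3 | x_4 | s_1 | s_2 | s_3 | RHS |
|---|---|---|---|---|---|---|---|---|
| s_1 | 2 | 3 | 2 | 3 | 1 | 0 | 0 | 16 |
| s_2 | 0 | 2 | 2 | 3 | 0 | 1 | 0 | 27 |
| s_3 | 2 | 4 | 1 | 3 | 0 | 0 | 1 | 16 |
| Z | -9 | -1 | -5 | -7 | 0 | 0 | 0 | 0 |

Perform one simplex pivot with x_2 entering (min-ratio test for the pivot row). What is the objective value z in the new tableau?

4

Ratio test on column x_2 — row 1: 16/3 = 16/3; row 2: 27/2 = 27/2; row 3: 16/4 = 4. Minimum is 4 at row 3 (s_3 leaves); pivot element 4.
Pivot on row 3; the Z-row RHS becomes 0 − (-1)·4 = 4.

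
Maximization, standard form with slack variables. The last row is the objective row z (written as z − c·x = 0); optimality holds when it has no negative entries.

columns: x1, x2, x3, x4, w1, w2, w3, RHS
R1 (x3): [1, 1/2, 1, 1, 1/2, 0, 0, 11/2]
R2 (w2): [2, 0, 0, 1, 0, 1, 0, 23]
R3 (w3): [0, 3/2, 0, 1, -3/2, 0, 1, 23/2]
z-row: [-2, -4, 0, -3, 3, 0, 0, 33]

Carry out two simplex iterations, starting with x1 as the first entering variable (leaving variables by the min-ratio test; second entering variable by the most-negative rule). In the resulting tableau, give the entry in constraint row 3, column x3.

0

Ratio test on column x1 — row 1: (11/2)/1 = 11/2; row 2: 23/2 = 23/2; row 3: entry 0 ≤ 0. Minimum is 11/2 at row 1 (x3 leaves); pivot element 1.
Divide row 1 by 1; eliminate column x1 from the other rows.
Second iteration: most negative z-row entry is -3 in column x2, so x2 enters.
Ratio test on column x2 — row 1: (11/2)/(1/2) = 11; row 2: entry -1 ≤ 0; row 3: (23/2)/(3/2) = 23/3. Minimum is 23/3 at row 3 (w3 leaves); pivot element 3/2.
Divide row 3 by 3/2; eliminate column x2 from the other rows.
After both pivots, the entry at constraint row 3, column x3 is 0.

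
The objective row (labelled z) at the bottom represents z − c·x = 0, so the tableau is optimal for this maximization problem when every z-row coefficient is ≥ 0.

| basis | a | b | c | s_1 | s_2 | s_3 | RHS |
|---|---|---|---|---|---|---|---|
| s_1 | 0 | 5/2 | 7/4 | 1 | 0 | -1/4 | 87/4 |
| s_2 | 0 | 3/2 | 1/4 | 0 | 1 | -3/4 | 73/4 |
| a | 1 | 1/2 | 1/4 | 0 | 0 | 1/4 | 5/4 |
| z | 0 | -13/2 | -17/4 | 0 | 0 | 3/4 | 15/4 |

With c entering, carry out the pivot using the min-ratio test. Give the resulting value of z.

25

Ratio test on column c — row 1: (87/4)/(7/4) = 87/7; row 2: (73/4)/(1/4) = 73; row 3: (5/4)/(1/4) = 5. Minimum is 5 at row 3 (a leaves); pivot element 1/4.
Pivot on row 3; the z-row RHS becomes 15/4 − (-17/4)·5 = 25.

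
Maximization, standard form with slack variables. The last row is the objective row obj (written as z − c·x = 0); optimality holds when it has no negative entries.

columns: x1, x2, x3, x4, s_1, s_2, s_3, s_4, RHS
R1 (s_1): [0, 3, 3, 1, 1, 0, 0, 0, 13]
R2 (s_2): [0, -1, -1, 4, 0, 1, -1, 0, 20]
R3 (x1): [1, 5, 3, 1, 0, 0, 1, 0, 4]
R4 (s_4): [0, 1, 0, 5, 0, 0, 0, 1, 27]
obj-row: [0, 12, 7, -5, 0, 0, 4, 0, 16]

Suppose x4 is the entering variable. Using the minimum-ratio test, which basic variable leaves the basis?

Column x4 entries and ratios — s_1: 13/1 = 13; s_2: 20/4 = 5; x1: 4/1 = 4; s_4: 27/5 = 27/5.
Smallest ratio is 4 in the row of x1, so x1 leaves.

x1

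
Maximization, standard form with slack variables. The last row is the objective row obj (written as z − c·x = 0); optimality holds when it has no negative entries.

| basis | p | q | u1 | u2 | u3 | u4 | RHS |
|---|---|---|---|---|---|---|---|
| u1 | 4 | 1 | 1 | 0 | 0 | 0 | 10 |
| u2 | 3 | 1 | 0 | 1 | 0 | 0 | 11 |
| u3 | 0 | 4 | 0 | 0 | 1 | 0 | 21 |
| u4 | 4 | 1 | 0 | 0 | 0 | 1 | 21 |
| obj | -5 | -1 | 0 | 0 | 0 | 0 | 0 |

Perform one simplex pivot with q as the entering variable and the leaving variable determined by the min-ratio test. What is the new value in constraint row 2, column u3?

Ratio test on column q — row 1: 10/1 = 10; row 2: 11/1 = 11; row 3: 21/4 = 21/4; row 4: 21/1 = 21. Minimum is 21/4 at row 3 (u3 leaves); pivot element 4.
Divide row 3 by 4; eliminate column q from the other rows.
Row 2 update in column u3: 0 − 1·(1/4) = -1/4.

-1/4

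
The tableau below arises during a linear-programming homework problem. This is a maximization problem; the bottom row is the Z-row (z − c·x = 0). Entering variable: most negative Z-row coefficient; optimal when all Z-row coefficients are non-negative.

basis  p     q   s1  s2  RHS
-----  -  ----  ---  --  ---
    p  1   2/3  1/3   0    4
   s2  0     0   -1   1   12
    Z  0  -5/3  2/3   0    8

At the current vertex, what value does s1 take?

0

s1 is not in the basis, so in the current basic feasible solution s1 = 0.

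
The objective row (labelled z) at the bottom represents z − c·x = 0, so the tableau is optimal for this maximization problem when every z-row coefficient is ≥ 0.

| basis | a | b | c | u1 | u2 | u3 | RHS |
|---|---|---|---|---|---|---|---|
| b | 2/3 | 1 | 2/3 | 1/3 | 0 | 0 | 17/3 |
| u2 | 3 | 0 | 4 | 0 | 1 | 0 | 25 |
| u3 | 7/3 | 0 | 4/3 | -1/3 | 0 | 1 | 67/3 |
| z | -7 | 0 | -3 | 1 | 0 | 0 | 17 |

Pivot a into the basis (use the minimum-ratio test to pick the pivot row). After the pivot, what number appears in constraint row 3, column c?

-16/9

Ratio test on column a — row 1: (17/3)/(2/3) = 17/2; row 2: 25/3 = 25/3; row 3: (67/3)/(7/3) = 67/7. Minimum is 25/3 at row 2 (u2 leaves); pivot element 3.
Divide row 2 by 3; eliminate column a from the other rows.
Row 3 update in column c: 4/3 − (7/3)·(4/3) = -16/9.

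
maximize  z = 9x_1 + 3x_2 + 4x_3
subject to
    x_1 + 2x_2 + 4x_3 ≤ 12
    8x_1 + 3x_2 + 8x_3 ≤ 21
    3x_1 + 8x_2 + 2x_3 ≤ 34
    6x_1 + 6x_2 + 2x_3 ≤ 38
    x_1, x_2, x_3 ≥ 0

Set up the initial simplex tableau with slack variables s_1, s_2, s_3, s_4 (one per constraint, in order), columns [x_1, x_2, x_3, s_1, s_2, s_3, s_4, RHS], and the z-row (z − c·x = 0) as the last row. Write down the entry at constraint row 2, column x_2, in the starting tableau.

3

Constraint 2 has coefficient 3 on x_2.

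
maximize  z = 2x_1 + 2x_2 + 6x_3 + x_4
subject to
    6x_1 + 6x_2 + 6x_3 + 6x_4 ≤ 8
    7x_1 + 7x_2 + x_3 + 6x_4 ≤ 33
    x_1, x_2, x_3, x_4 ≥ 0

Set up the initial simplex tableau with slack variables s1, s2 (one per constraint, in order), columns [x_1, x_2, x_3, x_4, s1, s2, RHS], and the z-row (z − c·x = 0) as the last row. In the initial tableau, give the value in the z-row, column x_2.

The z-row carries the negated objective coefficients: the x_2 entry is -2.

-2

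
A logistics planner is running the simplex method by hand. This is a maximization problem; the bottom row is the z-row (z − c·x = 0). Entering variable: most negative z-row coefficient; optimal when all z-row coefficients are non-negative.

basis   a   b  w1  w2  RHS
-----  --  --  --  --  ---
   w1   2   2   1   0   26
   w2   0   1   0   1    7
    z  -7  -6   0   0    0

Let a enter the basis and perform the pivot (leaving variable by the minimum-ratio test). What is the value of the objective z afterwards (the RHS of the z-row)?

91

Ratio test on column a — row 1: 26/2 = 13; row 2: entry 0 ≤ 0. Minimum is 13 at row 1 (w1 leaves); pivot element 2.
Pivot on row 1; the z-row RHS becomes 0 − (-7)·13 = 91.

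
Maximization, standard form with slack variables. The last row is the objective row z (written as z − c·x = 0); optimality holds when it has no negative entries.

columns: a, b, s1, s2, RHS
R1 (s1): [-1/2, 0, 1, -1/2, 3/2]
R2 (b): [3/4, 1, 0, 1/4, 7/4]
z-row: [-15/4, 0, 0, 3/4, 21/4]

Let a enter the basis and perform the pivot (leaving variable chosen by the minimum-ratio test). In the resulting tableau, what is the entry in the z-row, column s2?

2

Ratio test on column a — row 1: entry -1/2 ≤ 0; row 2: (7/4)/(3/4) = 7/3. Minimum is 7/3 at row 2 (b leaves); pivot element 3/4.
Divide row 2 by 3/4; eliminate column a from the other rows.
z-row update in column s2: 3/4 − (-15/4)·(1/3) = 2.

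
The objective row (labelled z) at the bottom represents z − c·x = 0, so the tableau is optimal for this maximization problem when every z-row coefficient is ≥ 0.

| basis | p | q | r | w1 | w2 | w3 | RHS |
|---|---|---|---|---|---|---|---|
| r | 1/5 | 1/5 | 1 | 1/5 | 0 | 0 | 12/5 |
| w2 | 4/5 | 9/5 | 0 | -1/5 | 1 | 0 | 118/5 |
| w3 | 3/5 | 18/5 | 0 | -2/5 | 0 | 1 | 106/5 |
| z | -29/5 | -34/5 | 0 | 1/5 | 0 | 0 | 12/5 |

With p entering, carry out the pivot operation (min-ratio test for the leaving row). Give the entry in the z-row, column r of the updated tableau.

29

Ratio test on column p — row 1: (12/5)/(1/5) = 12; row 2: (118/5)/(4/5) = 59/2; row 3: (106/5)/(3/5) = 106/3. Minimum is 12 at row 1 (r leaves); pivot element 1/5.
Divide row 1 by 1/5; eliminate column p from the other rows.
z-row update in column r: 0 − (-29/5)·5 = 29.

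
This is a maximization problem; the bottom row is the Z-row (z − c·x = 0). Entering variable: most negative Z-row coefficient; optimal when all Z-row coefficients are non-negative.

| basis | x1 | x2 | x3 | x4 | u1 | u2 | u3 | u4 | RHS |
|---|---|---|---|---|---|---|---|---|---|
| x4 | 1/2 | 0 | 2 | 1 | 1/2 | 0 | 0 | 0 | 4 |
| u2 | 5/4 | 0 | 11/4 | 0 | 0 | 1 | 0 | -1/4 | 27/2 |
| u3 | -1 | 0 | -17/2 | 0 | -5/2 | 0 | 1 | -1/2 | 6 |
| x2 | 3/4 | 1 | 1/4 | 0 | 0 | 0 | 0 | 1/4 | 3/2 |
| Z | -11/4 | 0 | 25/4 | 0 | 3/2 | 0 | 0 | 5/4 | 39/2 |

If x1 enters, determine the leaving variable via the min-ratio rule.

x2

Column x1 entries and ratios — x4: 4/(1/2) = 8; u2: (27/2)/(5/4) = 54/5; u3: -1 ≤ 0, skip; x2: (3/2)/(3/4) = 2.
Smallest ratio is 2 in the row of x2, so x2 leaves.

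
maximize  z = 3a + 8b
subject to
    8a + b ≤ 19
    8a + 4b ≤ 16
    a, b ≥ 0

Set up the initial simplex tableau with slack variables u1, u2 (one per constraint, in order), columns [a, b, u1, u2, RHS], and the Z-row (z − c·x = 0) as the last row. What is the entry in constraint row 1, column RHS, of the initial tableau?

The RHS of constraint 1 is b_1 = 19.

19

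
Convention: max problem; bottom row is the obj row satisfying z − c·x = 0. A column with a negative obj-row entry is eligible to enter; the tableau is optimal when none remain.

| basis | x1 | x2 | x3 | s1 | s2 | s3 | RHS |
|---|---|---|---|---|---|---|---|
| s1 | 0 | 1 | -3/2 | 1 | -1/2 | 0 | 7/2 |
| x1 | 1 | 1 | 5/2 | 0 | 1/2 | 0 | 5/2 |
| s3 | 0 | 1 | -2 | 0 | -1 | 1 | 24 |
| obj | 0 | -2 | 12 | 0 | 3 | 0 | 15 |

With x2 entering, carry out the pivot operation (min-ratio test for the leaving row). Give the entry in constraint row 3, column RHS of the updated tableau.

Ratio test on column x2 — row 1: (7/2)/1 = 7/2; row 2: (5/2)/1 = 5/2; row 3: 24/1 = 24. Minimum is 5/2 at row 2 (x1 leaves); pivot element 1.
Divide row 2 by 1; eliminate column x2 from the other rows.
Row 3 update in column RHS: 24 − 1·(5/2) = 43/2.

43/2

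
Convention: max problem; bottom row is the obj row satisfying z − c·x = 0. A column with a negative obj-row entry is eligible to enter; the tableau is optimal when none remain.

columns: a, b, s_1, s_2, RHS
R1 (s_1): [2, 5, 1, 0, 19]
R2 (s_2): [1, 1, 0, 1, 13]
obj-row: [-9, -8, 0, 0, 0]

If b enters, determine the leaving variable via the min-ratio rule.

s_1

Column b entries and ratios — s_1: 19/5 = 19/5; s_2: 13/1 = 13.
Smallest ratio is 19/5 in the row of s_1, so s_1 leaves.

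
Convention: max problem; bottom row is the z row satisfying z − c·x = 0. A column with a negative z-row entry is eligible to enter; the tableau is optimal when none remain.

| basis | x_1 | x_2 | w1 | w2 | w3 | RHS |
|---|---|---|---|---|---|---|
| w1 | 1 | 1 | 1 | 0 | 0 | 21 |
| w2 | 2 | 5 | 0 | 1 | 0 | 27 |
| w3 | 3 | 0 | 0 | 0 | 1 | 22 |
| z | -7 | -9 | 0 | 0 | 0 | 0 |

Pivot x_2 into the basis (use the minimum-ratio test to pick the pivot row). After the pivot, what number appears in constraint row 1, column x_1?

3/5

Ratio test on column x_2 — row 1: 21/1 = 21; row 2: 27/5 = 27/5; row 3: entry 0 ≤ 0. Minimum is 27/5 at row 2 (w2 leaves); pivot element 5.
Divide row 2 by 5; eliminate column x_2 from the other rows.
Row 1 update in column x_1: 1 − 1·(2/5) = 3/5.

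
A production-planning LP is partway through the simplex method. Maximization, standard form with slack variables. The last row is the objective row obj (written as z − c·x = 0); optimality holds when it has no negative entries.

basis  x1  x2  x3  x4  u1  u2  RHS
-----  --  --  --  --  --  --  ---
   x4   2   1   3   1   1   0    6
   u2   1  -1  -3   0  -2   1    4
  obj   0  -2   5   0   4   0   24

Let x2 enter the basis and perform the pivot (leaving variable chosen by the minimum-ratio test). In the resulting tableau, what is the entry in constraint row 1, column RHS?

6

Ratio test on column x2 — row 1: 6/1 = 6; row 2: entry -1 ≤ 0. Minimum is 6 at row 1 (x4 leaves); pivot element 1.
Divide row 1 by 1; eliminate column x2 from the other rows.
In the new row 1, the RHS entry is the old entry divided by the pivot: 6/1 = 6.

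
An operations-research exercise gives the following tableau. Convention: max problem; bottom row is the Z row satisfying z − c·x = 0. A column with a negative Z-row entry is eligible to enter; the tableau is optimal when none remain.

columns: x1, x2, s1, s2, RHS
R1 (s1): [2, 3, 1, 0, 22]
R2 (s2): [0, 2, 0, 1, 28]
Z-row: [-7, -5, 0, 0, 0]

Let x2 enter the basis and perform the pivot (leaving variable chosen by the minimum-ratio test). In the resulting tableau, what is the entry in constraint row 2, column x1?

-4/3

Ratio test on column x2 — row 1: 22/3 = 22/3; row 2: 28/2 = 14. Minimum is 22/3 at row 1 (s1 leaves); pivot element 3.
Divide row 1 by 3; eliminate column x2 from the other rows.
Row 2 update in column x1: 0 − 2·(2/3) = -4/3.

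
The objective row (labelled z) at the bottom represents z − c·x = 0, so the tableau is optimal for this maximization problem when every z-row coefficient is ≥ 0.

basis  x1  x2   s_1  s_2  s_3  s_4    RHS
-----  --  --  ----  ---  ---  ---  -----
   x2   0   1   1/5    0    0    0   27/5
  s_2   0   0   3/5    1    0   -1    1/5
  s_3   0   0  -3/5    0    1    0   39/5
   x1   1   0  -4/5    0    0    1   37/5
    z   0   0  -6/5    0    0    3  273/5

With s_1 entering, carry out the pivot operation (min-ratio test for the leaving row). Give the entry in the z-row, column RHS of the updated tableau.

55

Ratio test on column s_1 — row 1: (27/5)/(1/5) = 27; row 2: (1/5)/(3/5) = 1/3; row 3: entry -3/5 ≤ 0; row 4: entry -4/5 ≤ 0. Minimum is 1/3 at row 2 (s_2 leaves); pivot element 3/5.
Divide row 2 by 3/5; eliminate column s_1 from the other rows.
z-row update in column RHS: 273/5 − (-6/5)·(1/3) = 55.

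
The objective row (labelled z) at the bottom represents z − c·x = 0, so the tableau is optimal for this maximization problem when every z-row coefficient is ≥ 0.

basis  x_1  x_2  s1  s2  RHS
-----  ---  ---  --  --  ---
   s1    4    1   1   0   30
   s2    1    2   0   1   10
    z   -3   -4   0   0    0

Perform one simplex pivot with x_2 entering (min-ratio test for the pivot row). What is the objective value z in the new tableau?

20

Ratio test on column x_2 — row 1: 30/1 = 30; row 2: 10/2 = 5. Minimum is 5 at row 2 (s2 leaves); pivot element 2.
Pivot on row 2; the z-row RHS becomes 0 − (-4)·5 = 20.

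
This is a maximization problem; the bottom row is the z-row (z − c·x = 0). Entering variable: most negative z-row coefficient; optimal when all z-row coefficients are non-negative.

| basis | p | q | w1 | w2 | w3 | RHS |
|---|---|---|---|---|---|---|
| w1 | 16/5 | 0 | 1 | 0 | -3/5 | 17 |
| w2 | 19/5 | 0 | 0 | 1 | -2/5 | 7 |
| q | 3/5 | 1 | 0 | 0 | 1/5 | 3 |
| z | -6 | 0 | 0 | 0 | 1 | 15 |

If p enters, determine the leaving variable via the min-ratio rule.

w2

Column p entries and ratios — w1: 17/(16/5) = 85/16; w2: 7/(19/5) = 35/19; q: 3/(3/5) = 5.
Smallest ratio is 35/19 in the row of w2, so w2 leaves.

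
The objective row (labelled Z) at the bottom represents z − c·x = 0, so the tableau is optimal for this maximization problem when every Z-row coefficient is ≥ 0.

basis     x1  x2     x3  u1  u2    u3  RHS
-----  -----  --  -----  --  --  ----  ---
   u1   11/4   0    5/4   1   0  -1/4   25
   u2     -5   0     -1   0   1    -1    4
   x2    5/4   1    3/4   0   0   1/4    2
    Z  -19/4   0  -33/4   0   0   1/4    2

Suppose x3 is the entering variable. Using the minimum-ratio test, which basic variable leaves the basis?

x2

Column x3 entries and ratios — u1: 25/(5/4) = 20; u2: -1 ≤ 0, skip; x2: 2/(3/4) = 8/3.
Smallest ratio is 8/3 in the row of x2, so x2 leaves.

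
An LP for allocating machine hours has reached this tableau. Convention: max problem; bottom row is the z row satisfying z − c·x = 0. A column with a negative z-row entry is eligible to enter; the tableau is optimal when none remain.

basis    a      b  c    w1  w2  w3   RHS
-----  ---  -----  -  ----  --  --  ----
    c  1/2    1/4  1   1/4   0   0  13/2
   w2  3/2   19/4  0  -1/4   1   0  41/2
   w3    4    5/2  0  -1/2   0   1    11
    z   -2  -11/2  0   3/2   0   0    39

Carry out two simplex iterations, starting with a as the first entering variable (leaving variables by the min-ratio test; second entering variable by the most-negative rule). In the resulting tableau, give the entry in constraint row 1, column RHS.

Ratio test on column a — row 1: (13/2)/(1/2) = 13; row 2: (41/2)/(3/2) = 41/3; row 3: 11/4 = 11/4. Minimum is 11/4 at row 3 (w3 leaves); pivot element 4.
Divide row 3 by 4; eliminate column a from the other rows.
Second iteration: most negative z-row entry is -17/4 in column b, so b enters.
Ratio test on column b — row 1: entry -1/16 ≤ 0; row 2: (131/8)/(61/16) = 262/61; row 3: (11/4)/(5/8) = 22/5. Minimum is 262/61 at row 2 (w2 leaves); pivot element 61/16.
Divide row 2 by 61/16; eliminate column b from the other rows.
After both pivots, the entry at constraint row 1, column RHS is 329/61.

329/61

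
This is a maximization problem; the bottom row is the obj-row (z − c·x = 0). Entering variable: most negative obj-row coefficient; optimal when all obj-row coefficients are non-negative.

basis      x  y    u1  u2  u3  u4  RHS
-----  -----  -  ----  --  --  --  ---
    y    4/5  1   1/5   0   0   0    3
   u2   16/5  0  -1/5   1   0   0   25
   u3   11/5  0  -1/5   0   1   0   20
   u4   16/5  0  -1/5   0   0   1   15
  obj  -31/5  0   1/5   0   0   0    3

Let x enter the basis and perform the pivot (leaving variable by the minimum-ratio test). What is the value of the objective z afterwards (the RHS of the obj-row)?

105/4

Ratio test on column x — row 1: 3/(4/5) = 15/4; row 2: 25/(16/5) = 125/16; row 3: 20/(11/5) = 100/11; row 4: 15/(16/5) = 75/16. Minimum is 15/4 at row 1 (y leaves); pivot element 4/5.
Pivot on row 1; the obj-row RHS becomes 3 − (-31/5)·(15/4) = 105/4.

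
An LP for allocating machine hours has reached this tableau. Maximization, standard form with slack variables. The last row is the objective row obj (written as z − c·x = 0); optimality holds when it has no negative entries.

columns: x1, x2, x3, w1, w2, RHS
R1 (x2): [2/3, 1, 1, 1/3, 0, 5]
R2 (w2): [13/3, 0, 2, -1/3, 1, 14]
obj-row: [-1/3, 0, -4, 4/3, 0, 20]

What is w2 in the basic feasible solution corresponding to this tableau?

14

w2 is basic (row 2); its value is the RHS of that row, 14.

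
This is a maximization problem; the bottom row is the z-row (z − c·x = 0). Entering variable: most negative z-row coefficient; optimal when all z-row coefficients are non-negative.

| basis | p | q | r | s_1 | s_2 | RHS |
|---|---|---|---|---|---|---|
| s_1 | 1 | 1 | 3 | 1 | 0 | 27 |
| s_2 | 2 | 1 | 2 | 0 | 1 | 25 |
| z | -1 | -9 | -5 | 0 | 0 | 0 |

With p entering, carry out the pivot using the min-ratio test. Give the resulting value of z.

25/2

Ratio test on column p — row 1: 27/1 = 27; row 2: 25/2 = 25/2. Minimum is 25/2 at row 2 (s_2 leaves); pivot element 2.
Pivot on row 2; the z-row RHS becomes 0 − (-1)·(25/2) = 25/2.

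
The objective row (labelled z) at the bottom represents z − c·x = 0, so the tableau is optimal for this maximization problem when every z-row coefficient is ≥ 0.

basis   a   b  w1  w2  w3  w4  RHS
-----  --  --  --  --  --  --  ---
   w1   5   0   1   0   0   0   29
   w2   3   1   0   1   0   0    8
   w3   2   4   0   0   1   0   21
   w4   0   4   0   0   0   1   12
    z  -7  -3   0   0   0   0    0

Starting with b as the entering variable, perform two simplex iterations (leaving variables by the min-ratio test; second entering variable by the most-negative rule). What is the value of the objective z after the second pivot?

Ratio test on column b — row 1: entry 0 ≤ 0; row 2: 8/1 = 8; row 3: 21/4 = 21/4; row 4: 12/4 = 3. Minimum is 3 at row 4 (w4 leaves); pivot element 4.
Pivot on row 4; the z-row RHS becomes 0 − (-3)·3 = 9.
Next entering variable (most negative z-row entry -7): a.
Ratio test on column a — row 1: 29/5 = 29/5; row 2: 5/3 = 5/3; row 3: 9/2 = 9/2; row 4: entry 0 ≤ 0. Minimum is 5/3 at row 2 (w2 leaves); pivot element 3.
After the second pivot the z-row RHS is 9 − (-7)·(5/3) = 62/3.

62/3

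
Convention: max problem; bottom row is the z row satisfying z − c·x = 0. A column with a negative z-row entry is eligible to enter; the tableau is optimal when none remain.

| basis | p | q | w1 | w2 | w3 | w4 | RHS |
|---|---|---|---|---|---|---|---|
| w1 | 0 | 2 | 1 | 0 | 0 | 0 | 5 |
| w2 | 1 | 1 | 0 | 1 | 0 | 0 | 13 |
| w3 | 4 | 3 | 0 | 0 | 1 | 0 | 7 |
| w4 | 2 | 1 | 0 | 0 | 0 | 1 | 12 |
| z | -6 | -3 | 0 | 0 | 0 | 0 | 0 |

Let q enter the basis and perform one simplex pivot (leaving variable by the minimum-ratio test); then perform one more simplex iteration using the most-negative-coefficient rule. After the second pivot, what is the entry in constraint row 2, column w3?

-1/4

Ratio test on column q — row 1: 5/2 = 5/2; row 2: 13/1 = 13; row 3: 7/3 = 7/3; row 4: 12/1 = 12. Minimum is 7/3 at row 3 (w3 leaves); pivot element 3.
Divide row 3 by 3; eliminate column q from the other rows.
Second iteration: most negative z-row entry is -2 in column p, so p enters.
Ratio test on column p — row 1: entry -8/3 ≤ 0; row 2: entry -1/3 ≤ 0; row 3: (7/3)/(4/3) = 7/4; row 4: (29/3)/(2/3) = 29/2. Minimum is 7/4 at row 3 (q leaves); pivot element 4/3.
Divide row 3 by 4/3; eliminate column p from the other rows.
After both pivots, the entry at constraint row 2, column w3 is -1/4.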